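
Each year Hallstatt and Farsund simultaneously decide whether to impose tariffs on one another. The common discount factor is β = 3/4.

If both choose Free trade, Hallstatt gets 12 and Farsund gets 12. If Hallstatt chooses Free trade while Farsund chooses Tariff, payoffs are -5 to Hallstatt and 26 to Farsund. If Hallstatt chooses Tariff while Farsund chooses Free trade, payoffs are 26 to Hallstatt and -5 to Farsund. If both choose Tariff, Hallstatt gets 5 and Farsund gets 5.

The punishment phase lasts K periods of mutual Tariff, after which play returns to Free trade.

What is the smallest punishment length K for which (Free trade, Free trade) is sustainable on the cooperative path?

IC: β(1−β^K)/(1−β) ≥ (26−12)/(12−5) = 2.
With β = 3/4: need 1 − β^K ≥ 2·(1−3/4)/(3/4), i.e. β^K ≤ 0.3333.
Since (3/4)^3 = 0.4219 and (3/4)^4 = 0.3164, the smallest such K is 4.

4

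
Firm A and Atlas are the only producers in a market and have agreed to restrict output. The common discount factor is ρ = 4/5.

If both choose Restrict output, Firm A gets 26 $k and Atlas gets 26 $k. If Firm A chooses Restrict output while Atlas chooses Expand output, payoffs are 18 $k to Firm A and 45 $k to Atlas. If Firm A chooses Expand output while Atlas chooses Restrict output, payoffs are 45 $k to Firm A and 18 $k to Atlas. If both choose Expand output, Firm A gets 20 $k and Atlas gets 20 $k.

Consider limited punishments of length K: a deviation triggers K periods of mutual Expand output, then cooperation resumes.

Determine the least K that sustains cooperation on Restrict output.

8

No profitable deviation requires (26−20)(ρ+…+ρ^K) ≥ 45−26, i.e. ρ+…+ρ^K ≥ 19/6 ≈ 3.1667.
With ρ = 4/5, the partial sums are K=1: 0.8000, K=2: 1.4400, …, K=6: 2.9514, K=7: 3.1611, K=8: 3.3289.
K = 8 is the first length at which the sum reaches 3.1667.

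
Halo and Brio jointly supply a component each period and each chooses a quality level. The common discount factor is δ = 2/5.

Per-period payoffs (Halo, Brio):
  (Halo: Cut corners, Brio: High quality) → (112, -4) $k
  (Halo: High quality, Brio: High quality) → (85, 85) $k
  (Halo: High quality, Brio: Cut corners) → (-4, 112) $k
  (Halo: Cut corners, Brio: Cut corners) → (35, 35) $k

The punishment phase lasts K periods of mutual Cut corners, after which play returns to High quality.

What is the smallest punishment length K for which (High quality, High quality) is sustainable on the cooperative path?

2

No profitable deviation requires (85−35)(δ+…+δ^K) ≥ 112−85, i.e. δ+…+δ^K ≥ 27/50 ≈ 0.5400.
With δ = 2/5, the partial sums are K=1: 0.4000, K=2: 0.5600.
K = 2 is the first length at which the sum reaches 0.5400.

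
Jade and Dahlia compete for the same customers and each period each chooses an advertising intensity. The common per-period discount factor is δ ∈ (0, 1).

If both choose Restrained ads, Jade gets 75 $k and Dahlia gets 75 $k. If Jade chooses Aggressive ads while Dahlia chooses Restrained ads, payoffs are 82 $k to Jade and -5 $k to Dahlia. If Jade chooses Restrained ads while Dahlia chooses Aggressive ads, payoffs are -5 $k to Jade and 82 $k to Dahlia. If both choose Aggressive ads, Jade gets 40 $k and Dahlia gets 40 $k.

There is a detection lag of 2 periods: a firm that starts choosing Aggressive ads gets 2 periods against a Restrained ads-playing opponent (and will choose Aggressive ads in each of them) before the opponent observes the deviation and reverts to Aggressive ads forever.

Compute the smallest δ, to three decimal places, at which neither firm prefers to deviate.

0.408

The best deviation is to choose Aggressive ads for all 2 undetected periods, earning 82 each, then 40 forever once detected.
Deviation value: 82(1−δ^2)/(1−δ) + 40δ^2/(1−δ); cooperation value: 75/(1−δ).
IC: 75 ≥ 82(1−δ^2) + 40δ^2 = 82 − 42δ^2.
So δ^2 ≥ 7/42 = 1/6, giving δ ≥ (1/6)^(1/2) ≈ 0.408.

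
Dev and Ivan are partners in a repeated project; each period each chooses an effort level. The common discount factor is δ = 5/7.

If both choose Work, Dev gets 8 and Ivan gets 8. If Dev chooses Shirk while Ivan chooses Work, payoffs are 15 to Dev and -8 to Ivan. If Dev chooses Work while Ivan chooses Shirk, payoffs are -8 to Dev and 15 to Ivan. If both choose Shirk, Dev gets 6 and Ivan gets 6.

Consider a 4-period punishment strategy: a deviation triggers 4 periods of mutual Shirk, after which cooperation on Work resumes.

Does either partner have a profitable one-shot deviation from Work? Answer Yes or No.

A one-shot deviation gives 15 now, then 6 for 4 periods, then back to 8.
Gain from deviating: (15−8) today; loss: (8−6) in each of the next 4 periods.
No-deviation condition: (8−6)(δ+…+δ^4) ≥ 15−8, i.e. δ+…+δ^4 ≥ 7/2.
At δ = 5/7: δ+…+δ^4 = 1.8492 < 3.5000.
So cooperation is not sustainable.

Yes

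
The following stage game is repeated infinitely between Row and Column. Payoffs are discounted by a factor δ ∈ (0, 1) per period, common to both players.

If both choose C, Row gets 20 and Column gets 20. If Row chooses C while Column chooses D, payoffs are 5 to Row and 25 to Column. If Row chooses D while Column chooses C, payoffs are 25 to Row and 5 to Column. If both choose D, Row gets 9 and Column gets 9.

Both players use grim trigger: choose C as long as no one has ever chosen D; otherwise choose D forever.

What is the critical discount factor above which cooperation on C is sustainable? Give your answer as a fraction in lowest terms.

Cooperation forever yields 20 each period: 20/(1−δ).
Deviating yields 25 once, then 9 forever: 25 + 9δ/(1−δ).
No profitable deviation requires 20/(1−δ) ≥ 25 + 9δ/(1−δ).
Multiplying by (1−δ): 20 ≥ 25(1−δ) + 9δ = 25 − 16δ.
So 16δ ≥ 5, i.e. δ ≥ 5/16.

5/16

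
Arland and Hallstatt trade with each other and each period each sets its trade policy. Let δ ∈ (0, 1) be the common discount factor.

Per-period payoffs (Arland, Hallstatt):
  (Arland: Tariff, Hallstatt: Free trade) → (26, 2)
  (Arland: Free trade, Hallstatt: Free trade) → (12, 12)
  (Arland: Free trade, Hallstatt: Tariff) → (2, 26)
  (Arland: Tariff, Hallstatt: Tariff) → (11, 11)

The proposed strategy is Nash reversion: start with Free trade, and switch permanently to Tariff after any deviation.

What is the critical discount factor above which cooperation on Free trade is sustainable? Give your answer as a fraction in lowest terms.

Under grim trigger the critical discount factor is (T−C)/(T−P) with T = 26, C = 12, P = 11.
δ* = (26−12)/(26−11) = 14/15.

14/15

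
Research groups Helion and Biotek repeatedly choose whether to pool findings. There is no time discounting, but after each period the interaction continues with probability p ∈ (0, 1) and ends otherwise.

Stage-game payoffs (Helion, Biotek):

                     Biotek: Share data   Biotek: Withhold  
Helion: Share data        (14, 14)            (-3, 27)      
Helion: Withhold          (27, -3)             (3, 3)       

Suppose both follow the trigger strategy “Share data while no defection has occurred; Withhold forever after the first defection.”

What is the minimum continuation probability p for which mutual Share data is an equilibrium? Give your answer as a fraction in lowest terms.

13/24

With no time discounting, the continuation probability p plays the role of the discount factor.
Grim-trigger IC: 14/(1−p) ≥ 27 + 3p/(1−p) ⇒ p ≥ (27−14)/(27−3) = 13/24.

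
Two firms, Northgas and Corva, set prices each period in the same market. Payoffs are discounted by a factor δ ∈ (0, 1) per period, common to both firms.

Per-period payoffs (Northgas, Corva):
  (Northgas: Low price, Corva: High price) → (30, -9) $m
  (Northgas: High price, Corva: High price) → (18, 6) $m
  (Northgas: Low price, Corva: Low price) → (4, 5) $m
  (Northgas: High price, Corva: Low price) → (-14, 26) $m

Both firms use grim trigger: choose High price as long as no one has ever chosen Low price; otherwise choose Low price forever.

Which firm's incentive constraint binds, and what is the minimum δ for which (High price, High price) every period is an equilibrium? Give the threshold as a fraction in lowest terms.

For Northgas: deviation gain 30−18 = 12, per-period punishment loss 18−4 = 14. IC gives δ ≥ 12/26 = 6/13.
For Corva: gain 20, loss 1 per period, so δ ≥ 20/21.
The tighter constraint is Corva's, so cooperation needs δ ≥ 20/21.

Corva; δ ≥ 20/21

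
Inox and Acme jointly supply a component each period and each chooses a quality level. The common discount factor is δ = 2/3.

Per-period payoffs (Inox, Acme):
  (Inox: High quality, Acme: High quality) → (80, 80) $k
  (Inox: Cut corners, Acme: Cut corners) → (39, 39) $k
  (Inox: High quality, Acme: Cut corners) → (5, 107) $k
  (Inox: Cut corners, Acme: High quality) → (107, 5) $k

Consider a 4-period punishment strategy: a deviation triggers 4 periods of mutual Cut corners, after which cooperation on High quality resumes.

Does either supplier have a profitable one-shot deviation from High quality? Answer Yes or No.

Comparing payoff streams over the 5 periods until play realigns: cooperate → 80(1+δ+…+δ^4); deviate → 107 + 39(δ+…+δ^4).
Cooperation is sustained iff (80−39)(δ+…+δ^4) ≥ 107−80.
δ+…+δ^4 = 2/3·(1−(2/3)^4)/(1−2/3) = 1.6049, and (107−80)/(80−39) = 0.6585.
1.6049 ≥ 0.6585, so cooperation is sustainable.

No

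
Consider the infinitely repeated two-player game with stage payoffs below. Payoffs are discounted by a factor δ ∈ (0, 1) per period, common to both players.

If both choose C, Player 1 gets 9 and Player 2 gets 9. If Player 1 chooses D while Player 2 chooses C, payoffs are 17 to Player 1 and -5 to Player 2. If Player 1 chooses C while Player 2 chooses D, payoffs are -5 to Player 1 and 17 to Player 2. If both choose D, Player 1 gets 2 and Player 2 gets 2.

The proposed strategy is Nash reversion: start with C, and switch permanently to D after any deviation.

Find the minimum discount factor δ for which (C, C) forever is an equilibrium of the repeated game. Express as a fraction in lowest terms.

8/15

One-period gain from deviating is 17 − 9 = 8. The loss is 9 − 2 = 7 in every subsequent period, with present value 7·δ/(1−δ).
Deviation is unprofitable when 7·δ/(1−δ) ≥ 8, i.e. δ/(1−δ) ≥ 8/7.
Equivalently δ ≥ 8/(8+7) = 8/15.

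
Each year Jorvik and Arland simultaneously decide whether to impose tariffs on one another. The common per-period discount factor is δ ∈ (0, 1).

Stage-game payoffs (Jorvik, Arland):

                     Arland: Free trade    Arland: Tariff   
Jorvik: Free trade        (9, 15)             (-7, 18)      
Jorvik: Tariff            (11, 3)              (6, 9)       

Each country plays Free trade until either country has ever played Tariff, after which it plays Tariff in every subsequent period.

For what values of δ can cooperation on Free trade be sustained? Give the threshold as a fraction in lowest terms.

Jorvik's threshold: (11−9)/(11−6) = 2/5.
Arland's threshold: (18−15)/(18−9) = 1/3.
2/5 > 1/3, so Jorvik binds and δ* = 2/5.

2/5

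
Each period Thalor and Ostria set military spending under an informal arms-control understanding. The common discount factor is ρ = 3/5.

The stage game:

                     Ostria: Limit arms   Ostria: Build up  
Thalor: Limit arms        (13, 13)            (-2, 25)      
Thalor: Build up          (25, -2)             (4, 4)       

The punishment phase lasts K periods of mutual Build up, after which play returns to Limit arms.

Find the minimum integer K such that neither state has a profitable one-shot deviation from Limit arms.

5

IC: ρ(1−ρ^K)/(1−ρ) ≥ (25−13)/(13−4) = 4/3.
With ρ = 3/5: need 1 − ρ^K ≥ 4/3·(1−3/5)/(3/5), i.e. ρ^K ≤ 0.1111.
Since (3/5)^4 = 0.1296 and (3/5)^5 = 0.0778, the smallest such K is 5.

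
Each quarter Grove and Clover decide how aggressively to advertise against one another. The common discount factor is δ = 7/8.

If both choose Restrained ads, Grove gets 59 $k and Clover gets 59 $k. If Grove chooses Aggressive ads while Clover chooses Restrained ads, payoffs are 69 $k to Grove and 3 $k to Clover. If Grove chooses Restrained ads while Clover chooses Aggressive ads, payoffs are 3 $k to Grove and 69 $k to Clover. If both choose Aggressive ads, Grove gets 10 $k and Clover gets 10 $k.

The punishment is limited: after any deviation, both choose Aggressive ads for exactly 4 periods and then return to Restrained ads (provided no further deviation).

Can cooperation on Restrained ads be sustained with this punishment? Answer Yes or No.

Yes

A one-shot deviation gives 69 now, then 10 for 4 periods, then back to 59.
Gain from deviating: (69−59) today; loss: (59−10) in each of the next 4 periods.
No-deviation condition: (59−10)(δ+…+δ^4) ≥ 69−59, i.e. δ+…+δ^4 ≥ 10/49.
At δ = 7/8: δ+…+δ^4 = 2.8967 ≥ 0.2041.
So cooperation is sustainable.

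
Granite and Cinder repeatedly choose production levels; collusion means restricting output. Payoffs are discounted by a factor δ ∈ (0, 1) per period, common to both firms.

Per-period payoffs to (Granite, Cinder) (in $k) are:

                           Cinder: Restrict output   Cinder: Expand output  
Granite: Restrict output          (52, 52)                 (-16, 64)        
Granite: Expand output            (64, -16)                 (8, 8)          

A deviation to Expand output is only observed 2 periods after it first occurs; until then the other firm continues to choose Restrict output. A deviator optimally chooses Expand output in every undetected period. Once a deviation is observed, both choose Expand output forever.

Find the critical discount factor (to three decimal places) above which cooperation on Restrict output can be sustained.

A deviator earns 64 for 2 periods, then 8 forever; cooperating earns 52 forever. Multiplying the IC by (1−δ):
52 ≥ 64(1−δ^2) + 8δ^2, so 56·δ^2 ≥ 12 and δ^2 ≥ 3/14.
δ ≥ (3/14)^(1/2) ≈ 0.463.

0.463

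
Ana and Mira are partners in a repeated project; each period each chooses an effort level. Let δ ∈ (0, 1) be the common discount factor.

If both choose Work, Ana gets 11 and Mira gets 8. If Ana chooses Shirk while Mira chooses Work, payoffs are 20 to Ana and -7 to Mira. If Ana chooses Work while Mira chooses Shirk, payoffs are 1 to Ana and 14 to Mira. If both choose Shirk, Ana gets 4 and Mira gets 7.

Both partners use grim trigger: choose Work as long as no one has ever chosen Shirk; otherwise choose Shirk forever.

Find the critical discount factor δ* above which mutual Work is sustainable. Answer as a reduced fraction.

For Ana: deviation gain 20−11 = 9, per-period punishment loss 11−4 = 7. IC gives δ ≥ 9/16.
For Mira: gain 6, loss 1 per period, so δ ≥ 6/7.
The tighter constraint is Mira's, so cooperation needs δ ≥ 6/7.

6/7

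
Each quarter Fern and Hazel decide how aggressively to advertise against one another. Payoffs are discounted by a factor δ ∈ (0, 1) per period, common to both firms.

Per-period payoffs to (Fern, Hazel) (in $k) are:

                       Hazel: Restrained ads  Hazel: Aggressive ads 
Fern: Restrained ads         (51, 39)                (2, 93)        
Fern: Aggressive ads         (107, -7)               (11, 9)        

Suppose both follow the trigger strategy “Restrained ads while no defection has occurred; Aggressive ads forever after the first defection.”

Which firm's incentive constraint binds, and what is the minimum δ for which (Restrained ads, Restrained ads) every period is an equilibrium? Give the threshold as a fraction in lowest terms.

Hazel; δ ≥ 9/14

Fern's threshold: (107−51)/(107−11) = 7/12.
Hazel's threshold: (93−39)/(93−9) = 9/14.
7/12 < 9/14, so Hazel binds and δ* = 9/14.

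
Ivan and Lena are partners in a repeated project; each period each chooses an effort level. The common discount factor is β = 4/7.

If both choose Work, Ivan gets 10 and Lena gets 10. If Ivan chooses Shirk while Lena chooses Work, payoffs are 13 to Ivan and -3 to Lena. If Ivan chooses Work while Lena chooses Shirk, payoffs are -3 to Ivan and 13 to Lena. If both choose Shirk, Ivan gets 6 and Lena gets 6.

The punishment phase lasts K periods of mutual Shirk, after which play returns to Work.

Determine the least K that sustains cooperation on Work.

2

IC: β(1−β^K)/(1−β) ≥ (13−10)/(10−6) = 3/4.
With β = 4/7: need 1 − β^K ≥ 3/4·(1−4/7)/(4/7), i.e. β^K ≤ 0.4375.
Since (4/7)^1 = 0.5714 and (4/7)^2 = 0.3265, the smallest such K is 2.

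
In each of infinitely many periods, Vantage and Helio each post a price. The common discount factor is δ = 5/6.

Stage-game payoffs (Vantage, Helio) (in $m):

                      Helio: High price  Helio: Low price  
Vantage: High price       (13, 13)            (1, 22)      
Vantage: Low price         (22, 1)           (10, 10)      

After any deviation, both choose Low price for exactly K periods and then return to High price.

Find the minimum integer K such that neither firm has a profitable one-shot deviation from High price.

6

IC: δ(1−δ^K)/(1−δ) ≥ (22−13)/(13−10) = 3.
With δ = 5/6: need 1 − δ^K ≥ 3·(1−5/6)/(5/6), i.e. δ^K ≤ 0.4000.
Since (5/6)^5 = 0.4019 and (5/6)^6 = 0.3349, the smallest such K is 6.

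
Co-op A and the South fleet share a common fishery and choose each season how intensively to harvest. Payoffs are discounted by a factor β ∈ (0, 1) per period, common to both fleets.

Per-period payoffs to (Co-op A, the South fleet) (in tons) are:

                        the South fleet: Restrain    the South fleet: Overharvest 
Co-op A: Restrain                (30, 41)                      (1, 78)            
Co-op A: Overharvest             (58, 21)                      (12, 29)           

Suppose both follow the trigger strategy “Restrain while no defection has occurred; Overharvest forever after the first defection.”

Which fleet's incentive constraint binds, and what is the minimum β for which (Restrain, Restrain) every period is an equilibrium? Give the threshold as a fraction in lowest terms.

Co-op A: cooperation gives 30 each period; deviation gives 58 once then 12 forever.
  30/(1−β) ≥ 58 + 12β/(1−β) ⇒ β ≥ 28/46 = 14/23.
the South fleet: cooperation gives 41 each period; deviation gives 78 once then 29 forever.
  β ≥ 37/49.
Both must hold, so the binding constraint is the South fleet's: β ≥ 37/49.

the South fleet; β ≥ 37/49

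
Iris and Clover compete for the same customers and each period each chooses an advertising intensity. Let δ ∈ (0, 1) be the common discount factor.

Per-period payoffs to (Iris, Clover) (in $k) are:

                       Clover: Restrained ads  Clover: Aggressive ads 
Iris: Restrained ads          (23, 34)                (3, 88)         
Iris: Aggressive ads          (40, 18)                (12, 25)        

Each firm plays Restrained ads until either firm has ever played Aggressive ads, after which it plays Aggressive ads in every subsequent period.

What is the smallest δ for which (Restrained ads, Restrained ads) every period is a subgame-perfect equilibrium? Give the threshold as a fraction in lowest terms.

6/7

Iris's threshold: (40−23)/(40−12) = 17/28.
Clover's threshold: (88−34)/(88−25) = 6/7.
17/28 < 6/7, so Clover binds and δ* = 6/7.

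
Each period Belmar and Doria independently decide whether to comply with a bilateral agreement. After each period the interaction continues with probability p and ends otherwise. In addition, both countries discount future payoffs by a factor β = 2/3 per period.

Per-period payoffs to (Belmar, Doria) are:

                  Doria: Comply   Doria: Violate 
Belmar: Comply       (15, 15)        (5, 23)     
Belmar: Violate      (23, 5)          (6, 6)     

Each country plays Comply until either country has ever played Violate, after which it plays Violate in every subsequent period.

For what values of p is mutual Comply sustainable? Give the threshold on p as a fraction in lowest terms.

With continuation probability p and discount β, the effective per-period discount factor is βp.
Grim-trigger IC: βp ≥ (23−15)/(23−6) = 8/17.
So p ≥ (8/17)/(2/3) = 12/17.

12/17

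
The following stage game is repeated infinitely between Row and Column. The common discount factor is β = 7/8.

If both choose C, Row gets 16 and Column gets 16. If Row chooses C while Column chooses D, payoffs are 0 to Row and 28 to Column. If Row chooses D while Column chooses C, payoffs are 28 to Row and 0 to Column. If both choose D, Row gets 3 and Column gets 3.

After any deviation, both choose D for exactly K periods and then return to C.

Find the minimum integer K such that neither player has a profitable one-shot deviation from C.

2

Need Σ_{k=1}^{K} β^k ≥ (28−16)/(16−3) = 0.9231 at β = 7/8.
At K = 1 the sum is 0.8750 < 0.9231; at K = 2 it is 1.6406 ≥ 0.9231.
So the minimum punishment length is K = 2.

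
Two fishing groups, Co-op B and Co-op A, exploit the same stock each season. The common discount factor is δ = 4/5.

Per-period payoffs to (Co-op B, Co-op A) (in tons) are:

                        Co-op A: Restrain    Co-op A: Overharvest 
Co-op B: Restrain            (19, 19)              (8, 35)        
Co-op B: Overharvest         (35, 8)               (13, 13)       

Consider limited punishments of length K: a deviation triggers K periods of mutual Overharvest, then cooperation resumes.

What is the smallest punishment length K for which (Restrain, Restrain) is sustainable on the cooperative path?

5

No profitable deviation requires (19−13)(δ+…+δ^K) ≥ 35−19, i.e. δ+…+δ^K ≥ 8/3 ≈ 2.6667.
With δ = 4/5, the partial sums are K=1: 0.8000, K=2: 1.4400, K=3: 1.9520, K=4: 2.3616, K=5: 2.6893.
K = 5 is the first length at which the sum reaches 2.6667.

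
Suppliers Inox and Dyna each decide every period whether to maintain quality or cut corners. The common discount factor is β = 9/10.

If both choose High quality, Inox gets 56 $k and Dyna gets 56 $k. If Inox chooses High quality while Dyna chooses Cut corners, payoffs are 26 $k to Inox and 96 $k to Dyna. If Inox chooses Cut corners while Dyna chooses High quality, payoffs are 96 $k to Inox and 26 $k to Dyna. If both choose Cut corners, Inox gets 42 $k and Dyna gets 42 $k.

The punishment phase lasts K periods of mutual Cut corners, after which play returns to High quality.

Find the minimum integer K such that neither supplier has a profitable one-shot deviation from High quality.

4

No profitable deviation requires (56−42)(β+…+β^K) ≥ 96−56, i.e. β+…+β^K ≥ 20/7 ≈ 2.8571.
With β = 9/10, the partial sums are K=1: 0.9000, K=2: 1.7100, K=3: 2.4390, K=4: 3.0951.
K = 4 is the first length at which the sum reaches 2.8571.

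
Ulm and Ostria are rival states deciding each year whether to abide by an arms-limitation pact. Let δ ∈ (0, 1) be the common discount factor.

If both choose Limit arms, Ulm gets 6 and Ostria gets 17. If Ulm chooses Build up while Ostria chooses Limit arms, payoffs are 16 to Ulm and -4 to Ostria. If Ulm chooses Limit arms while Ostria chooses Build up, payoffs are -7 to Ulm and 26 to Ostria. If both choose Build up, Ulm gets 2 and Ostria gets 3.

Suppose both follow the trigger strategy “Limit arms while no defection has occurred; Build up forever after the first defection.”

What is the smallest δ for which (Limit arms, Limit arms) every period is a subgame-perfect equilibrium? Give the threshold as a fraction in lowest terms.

5/7

For Ulm: deviation gain 16−6 = 10, per-period punishment loss 6−2 = 4. IC gives δ ≥ 10/14 = 5/7.
For Ostria: gain 9, loss 14 per period, so δ ≥ 9/23.
The tighter constraint is Ulm's, so cooperation needs δ ≥ 5/7.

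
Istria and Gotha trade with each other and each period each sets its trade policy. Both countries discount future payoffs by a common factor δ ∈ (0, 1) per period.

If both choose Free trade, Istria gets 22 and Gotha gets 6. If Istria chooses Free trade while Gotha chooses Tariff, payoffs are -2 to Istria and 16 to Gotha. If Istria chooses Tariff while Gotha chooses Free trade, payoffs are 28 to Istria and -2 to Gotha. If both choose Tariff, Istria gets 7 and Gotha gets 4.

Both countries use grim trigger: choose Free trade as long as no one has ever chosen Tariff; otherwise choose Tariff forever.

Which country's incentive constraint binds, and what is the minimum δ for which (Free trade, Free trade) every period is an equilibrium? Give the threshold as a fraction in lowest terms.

Istria: cooperation gives 22 each period; deviation gives 28 once then 7 forever.
  22/(1−δ) ≥ 28 + 7δ/(1−δ) ⇒ δ ≥ 6/21 = 2/7.
Gotha: cooperation gives 6 each period; deviation gives 16 once then 4 forever.
  δ ≥ 10/12 = 5/6.
Both must hold, so the binding constraint is Gotha's: δ ≥ 5/6.

Gotha; δ ≥ 5/6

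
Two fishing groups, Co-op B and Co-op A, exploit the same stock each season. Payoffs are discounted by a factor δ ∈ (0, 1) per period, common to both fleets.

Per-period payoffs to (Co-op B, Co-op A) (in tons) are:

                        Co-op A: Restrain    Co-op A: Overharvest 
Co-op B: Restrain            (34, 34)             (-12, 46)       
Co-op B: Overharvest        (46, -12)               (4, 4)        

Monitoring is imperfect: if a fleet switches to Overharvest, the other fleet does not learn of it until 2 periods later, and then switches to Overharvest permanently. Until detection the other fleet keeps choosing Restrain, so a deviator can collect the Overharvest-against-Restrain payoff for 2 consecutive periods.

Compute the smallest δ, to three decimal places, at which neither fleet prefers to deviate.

Deviating for the 2 undetected periods gains 46−34 = 12 per period over cooperation, then loses 34−4 = 30 per period forever once punishment starts.
Gain: 12(1 + δ + … + δ^1); loss: 30·δ^2/(1−δ).
No profitable deviation ⇔ 12(1−δ^2) ≤ 30·δ^2, i.e. δ^2 ≥ 12/(12+30) = 2/7.
Hence δ ≥ (2/7)^(1/2) ≈ 0.535.

0.535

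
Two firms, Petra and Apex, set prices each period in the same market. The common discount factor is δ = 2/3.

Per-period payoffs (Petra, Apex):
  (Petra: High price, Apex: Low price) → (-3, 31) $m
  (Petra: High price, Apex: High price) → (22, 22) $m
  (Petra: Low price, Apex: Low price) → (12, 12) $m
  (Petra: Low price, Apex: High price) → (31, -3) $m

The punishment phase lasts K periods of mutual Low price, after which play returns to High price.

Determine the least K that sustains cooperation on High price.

2

Need Σ_{k=1}^{K} δ^k ≥ (31−22)/(22−12) = 0.9000 at δ = 2/3.
At K = 1 the sum is 0.6667 < 0.9000; at K = 2 it is 1.1111 ≥ 0.9000.
So the minimum punishment length is K = 2.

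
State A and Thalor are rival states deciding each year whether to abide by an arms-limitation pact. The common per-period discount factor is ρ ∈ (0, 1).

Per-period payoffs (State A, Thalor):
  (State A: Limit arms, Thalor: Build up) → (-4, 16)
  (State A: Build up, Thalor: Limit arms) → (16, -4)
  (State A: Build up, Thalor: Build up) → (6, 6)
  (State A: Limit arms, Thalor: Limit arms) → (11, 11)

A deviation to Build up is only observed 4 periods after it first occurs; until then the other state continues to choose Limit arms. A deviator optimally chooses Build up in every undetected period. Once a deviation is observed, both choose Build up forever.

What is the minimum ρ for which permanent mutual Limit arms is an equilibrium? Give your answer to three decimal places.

The best deviation is to choose Build up for all 4 undetected periods, earning 16 each, then 6 forever once detected.
Deviation value: 16(1−ρ^4)/(1−ρ) + 6ρ^4/(1−ρ); cooperation value: 11/(1−ρ).
IC: 11 ≥ 16(1−ρ^4) + 6ρ^4 = 16 − 10ρ^4.
So ρ^4 ≥ 5/10 = 1/2, giving ρ ≥ (1/2)^(1/4) ≈ 0.841.

0.841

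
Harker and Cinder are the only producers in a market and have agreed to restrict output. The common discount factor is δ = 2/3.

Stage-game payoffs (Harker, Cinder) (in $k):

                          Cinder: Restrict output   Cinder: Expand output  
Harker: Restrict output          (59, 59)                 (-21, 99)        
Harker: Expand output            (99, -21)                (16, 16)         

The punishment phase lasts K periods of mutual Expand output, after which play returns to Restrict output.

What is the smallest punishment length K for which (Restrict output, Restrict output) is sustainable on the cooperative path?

2

No profitable deviation requires (59−16)(δ+…+δ^K) ≥ 99−59, i.e. δ+…+δ^K ≥ 40/43 ≈ 0.9302.
With δ = 2/3, the partial sums are K=1: 0.6667, K=2: 1.1111.
K = 2 is the first length at which the sum reaches 0.9302.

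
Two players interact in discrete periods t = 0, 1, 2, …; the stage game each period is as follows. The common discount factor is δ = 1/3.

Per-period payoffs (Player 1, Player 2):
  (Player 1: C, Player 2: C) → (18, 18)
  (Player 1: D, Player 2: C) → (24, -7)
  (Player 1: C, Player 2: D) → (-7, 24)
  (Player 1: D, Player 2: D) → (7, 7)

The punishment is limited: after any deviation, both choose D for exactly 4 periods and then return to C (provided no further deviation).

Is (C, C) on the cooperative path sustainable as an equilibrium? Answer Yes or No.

Comparing payoff streams over the 5 periods until play realigns: cooperate → 18(1+δ+…+δ^4); deviate → 24 + 7(δ+…+δ^4).
Cooperation is sustained iff (18−7)(δ+…+δ^4) ≥ 24−18.
δ+…+δ^4 = 1/3·(1−(1/3)^4)/(1−1/3) = 0.4938, and (24−18)/(18−7) = 0.5455.
0.4938 < 0.5455, so cooperation is not sustainable.

No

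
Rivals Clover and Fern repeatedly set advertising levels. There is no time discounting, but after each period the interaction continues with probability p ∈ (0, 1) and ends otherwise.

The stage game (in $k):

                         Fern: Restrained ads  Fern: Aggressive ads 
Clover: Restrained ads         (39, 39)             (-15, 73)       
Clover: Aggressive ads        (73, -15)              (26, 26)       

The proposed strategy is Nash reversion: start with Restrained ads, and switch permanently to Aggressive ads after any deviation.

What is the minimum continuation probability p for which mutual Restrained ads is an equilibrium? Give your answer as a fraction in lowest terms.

34/47

Expected cooperation value is 39 + p·39 + p²·39 + … = 39/(1−p); deviation gives 73 + p·26/(1−p).
39 ≥ 73(1−p) + 26p ⇒ 47p ≥ 34 ⇒ p ≥ 34/47.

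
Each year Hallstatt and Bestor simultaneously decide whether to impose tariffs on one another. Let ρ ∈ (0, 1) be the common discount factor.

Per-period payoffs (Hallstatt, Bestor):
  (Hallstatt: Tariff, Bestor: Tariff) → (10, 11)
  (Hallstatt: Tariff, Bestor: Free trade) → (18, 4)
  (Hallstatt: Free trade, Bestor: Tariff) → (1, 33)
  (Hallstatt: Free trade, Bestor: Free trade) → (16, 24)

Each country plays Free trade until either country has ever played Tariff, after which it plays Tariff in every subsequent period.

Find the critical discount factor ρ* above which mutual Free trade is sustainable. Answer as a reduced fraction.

For Hallstatt: deviation gain 18−16 = 2, per-period punishment loss 16−10 = 6. IC gives ρ ≥ 2/8 = 1/4.
For Bestor: gain 9, loss 13 per period, so ρ ≥ 9/22.
The tighter constraint is Bestor's, so cooperation needs ρ ≥ 9/22.

9/22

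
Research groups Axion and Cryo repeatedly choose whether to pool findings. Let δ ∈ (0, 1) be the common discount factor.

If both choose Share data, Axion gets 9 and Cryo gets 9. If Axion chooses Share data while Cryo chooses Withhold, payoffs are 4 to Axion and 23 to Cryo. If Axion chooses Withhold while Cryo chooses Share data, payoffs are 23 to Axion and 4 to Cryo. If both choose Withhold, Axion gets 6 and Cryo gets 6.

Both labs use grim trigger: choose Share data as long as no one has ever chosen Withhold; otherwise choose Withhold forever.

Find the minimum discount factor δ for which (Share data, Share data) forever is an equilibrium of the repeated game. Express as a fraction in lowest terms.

One-period gain from deviating is 23 − 9 = 14. The loss is 9 − 6 = 3 in every subsequent period, with present value 3·δ/(1−δ).
Deviation is unprofitable when 3·δ/(1−δ) ≥ 14, i.e. δ/(1−δ) ≥ 14/3.
Equivalently δ ≥ 14/(14+3) = 14/17.

14/17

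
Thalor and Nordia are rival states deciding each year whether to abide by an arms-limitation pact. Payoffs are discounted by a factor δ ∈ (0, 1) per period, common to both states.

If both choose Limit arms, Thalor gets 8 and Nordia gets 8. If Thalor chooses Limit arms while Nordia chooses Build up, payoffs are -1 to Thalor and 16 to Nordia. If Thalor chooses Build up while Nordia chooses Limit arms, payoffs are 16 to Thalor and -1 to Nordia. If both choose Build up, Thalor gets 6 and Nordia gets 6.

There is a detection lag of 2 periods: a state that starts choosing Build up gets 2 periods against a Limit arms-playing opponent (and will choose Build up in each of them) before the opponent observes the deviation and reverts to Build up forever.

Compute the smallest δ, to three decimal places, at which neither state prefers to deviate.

0.894

Deviating for the 2 undetected periods gains 16−8 = 8 per period over cooperation, then loses 8−6 = 2 per period forever once punishment starts.
Gain: 8(1 + δ + … + δ^1); loss: 2·δ^2/(1−δ).
No profitable deviation ⇔ 8(1−δ^2) ≤ 2·δ^2, i.e. δ^2 ≥ 8/(8+2) = 4/5.
Hence δ ≥ (4/5)^(1/2) ≈ 0.894.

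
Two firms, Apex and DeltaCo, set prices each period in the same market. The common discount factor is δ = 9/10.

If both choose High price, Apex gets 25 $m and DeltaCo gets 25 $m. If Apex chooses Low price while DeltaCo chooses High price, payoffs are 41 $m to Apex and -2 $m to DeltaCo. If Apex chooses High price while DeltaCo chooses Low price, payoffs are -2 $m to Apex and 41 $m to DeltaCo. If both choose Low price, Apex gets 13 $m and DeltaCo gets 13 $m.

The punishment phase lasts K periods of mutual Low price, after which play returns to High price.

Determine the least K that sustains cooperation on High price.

2

Need Σ_{k=1}^{K} δ^k ≥ (41−25)/(25−13) = 1.3333 at δ = 9/10.
At K = 1 the sum is 0.9000 < 1.3333; at K = 2 it is 1.7100 ≥ 1.3333.
So the minimum punishment length is K = 2.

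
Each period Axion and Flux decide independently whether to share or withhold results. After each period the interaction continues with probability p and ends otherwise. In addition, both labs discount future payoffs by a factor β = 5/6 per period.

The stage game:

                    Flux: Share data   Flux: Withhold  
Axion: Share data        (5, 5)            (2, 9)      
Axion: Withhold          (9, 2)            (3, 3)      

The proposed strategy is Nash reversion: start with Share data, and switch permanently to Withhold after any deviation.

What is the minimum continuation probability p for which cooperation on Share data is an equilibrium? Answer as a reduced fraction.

With continuation probability p and discount β, the effective per-period discount factor is βp.
Grim-trigger IC: βp ≥ (9−5)/(9−3) = 2/3.
So p ≥ (2/3)/(5/6) = 4/5.

4/5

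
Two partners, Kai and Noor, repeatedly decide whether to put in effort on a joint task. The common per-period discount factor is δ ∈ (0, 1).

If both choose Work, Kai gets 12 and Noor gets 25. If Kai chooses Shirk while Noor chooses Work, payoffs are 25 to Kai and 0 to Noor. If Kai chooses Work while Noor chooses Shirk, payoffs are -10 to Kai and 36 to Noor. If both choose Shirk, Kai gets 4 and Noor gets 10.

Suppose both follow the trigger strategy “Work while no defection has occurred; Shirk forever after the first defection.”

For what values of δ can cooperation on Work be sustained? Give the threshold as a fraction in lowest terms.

13/21

Kai's threshold: (25−12)/(25−4) = 13/21.
Noor's threshold: (36−25)/(36−10) = 11/26.
13/21 > 11/26, so Kai binds and δ* = 13/21.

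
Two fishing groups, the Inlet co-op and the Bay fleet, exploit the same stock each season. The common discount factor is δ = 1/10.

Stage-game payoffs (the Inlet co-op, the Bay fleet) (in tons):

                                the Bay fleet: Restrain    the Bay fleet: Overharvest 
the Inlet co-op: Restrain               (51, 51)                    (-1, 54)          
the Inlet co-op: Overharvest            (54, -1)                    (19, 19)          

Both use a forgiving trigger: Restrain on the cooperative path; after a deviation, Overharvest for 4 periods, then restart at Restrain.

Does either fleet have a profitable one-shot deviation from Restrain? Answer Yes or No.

A one-shot deviation gives 54 now, then 19 for 4 periods, then back to 51.
Gain from deviating: (54−51) today; loss: (51−19) in each of the next 4 periods.
No-deviation condition: (51−19)(δ+…+δ^4) ≥ 54−51, i.e. δ+…+δ^4 ≥ 3/32.
At δ = 1/10: δ+…+δ^4 = 0.1111 ≥ 0.0938.
So cooperation is sustainable.

No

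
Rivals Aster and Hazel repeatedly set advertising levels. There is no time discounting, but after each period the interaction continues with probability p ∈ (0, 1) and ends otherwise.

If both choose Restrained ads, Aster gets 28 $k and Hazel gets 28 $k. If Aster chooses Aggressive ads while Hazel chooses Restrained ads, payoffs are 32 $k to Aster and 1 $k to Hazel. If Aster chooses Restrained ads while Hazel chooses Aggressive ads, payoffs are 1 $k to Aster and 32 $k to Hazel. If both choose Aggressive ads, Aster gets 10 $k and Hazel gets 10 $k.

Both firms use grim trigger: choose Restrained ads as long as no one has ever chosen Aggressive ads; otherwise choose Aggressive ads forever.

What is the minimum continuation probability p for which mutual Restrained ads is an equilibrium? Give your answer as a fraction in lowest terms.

With no time discounting, the continuation probability p plays the role of the discount factor.
Grim-trigger IC: 28/(1−p) ≥ 32 + 10p/(1−p) ⇒ p ≥ (32−28)/(32−10) = 2/11.

2/11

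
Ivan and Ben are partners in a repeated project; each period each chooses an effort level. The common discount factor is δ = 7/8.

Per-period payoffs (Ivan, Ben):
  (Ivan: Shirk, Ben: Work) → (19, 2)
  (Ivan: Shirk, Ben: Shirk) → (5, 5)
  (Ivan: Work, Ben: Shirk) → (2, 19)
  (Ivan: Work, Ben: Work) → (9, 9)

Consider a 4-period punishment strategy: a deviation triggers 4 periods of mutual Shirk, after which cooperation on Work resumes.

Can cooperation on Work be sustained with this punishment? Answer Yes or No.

Comparing payoff streams over the 5 periods until play realigns: cooperate → 9(1+δ+…+δ^4); deviate → 19 + 5(δ+…+δ^4).
Cooperation is sustained iff (9−5)(δ+…+δ^4) ≥ 19−9.
δ+…+δ^4 = 7/8·(1−(7/8)^4)/(1−7/8) = 2.8967, and (19−9)/(9−5) = 2.5000.
2.8967 ≥ 2.5000, so cooperation is sustainable.

Yes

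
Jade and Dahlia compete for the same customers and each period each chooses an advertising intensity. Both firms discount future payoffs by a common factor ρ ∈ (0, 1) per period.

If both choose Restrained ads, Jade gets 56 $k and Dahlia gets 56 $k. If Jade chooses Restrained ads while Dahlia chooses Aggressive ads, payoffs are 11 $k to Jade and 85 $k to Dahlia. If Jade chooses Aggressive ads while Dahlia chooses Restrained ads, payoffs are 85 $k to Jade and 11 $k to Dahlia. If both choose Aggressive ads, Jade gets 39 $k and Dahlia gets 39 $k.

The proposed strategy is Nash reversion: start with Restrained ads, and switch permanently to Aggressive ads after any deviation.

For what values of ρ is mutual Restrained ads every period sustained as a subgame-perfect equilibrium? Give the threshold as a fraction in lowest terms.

29/46

One-period gain from deviating is 85 − 56 = 29. The loss is 56 − 39 = 17 in every subsequent period, with present value 17·ρ/(1−ρ).
Deviation is unprofitable when 17·ρ/(1−ρ) ≥ 29, i.e. ρ/(1−ρ) ≥ 29/17.
Equivalently ρ ≥ 29/(29+17) = 29/46.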